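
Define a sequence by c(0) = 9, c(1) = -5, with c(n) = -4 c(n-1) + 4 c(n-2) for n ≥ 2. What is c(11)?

c(2) = -4*(-5) + 4*9 = 56
c(3) = -4*56 + 4*(-5) = -244
c(4) = -4*(-244) + 4*56 = 1200
c(5) = -4*1200 + 4*(-244) = -5776
c(6) = -4*(-5776) + 4*1200 = 27904
c(7) = -4*27904 + 4*(-5776) = -134720
c(8) = -4*(-134720) + 4*27904 = 650496
c(9) = -4*650496 + 4*(-134720) = -3140864
c(10) = -4*(-3140864) + 4*650496 = 15165440
c(11) = -4*15165440 + 4*(-3140864) = -73225216

-73225216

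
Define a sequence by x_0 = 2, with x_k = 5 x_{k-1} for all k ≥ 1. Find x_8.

781250

x_1 = 5(2) = 10
x_2 = 5(10) = 50
x_3 = 5(50) = 250
x_4 = 5(250) = 1250
x_5 = 5(1250) = 6250
x_6 = 5(6250) = 31250
x_7 = 5(31250) = 156250
x_8 = 5(156250) = 781250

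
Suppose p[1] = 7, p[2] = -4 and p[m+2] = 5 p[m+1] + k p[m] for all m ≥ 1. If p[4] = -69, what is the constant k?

1

p[3] = -20 + 7k
p[4] = -100 + 31k
So -100 + 31k = -69, giving k = 1.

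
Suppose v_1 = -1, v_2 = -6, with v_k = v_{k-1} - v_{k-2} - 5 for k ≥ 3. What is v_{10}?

-9

v_3 = (-6) - (-1) - 5 = -10
v_4 = (-10) - (-6) - 5 = -9
v_5 = (-9) - (-10) - 5 = -4
v_6 = (-4) - (-9) - 5 = 0
v_7 = 0 - (-4) - 5 = -1
v_8 = (-1) - 0 - 5 = -6
v_9 = (-6) - (-1) - 5 = -10
v_{10} = (-10) - (-6) - 5 = -9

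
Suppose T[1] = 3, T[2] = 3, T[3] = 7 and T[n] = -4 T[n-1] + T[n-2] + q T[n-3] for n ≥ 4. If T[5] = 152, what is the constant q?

-5

T[4] = -25 + 3q
T[5] = 107 - 9q
So 107 - 9q = 152, giving q = -5.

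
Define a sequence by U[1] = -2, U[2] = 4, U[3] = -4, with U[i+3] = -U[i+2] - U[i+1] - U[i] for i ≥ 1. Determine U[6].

U[4] = -(-4) - 4 - (-2) = 2
U[5] = -2 - (-4) - 4 = -2
U[6] = -(-2) - 2 - (-4) = 4

4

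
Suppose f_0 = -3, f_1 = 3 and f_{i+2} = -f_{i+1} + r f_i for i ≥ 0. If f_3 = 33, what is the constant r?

5

f_2 = -3 - 3r
f_3 = 3 + 6r
So 3 + 6r = 33, giving r = 5.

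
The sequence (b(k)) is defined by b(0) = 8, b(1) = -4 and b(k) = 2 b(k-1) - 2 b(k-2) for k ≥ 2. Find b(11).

-640

b(2) = 2(-4) - 2(8) = -24
b(3) = 2(-24) - 2(-4) = -40
b(4) = 2(-40) - 2(-24) = -32
b(5) = 2(-32) - 2(-40) = 16
b(6) = 2(16) - 2(-32) = 96
b(7) = 2(96) - 2(16) = 160
b(8) = 2(160) - 2(96) = 128
b(9) = 2(128) - 2(160) = -64
b(10) = 2(-64) - 2(128) = -384
b(11) = 2(-384) - 2(-64) = -640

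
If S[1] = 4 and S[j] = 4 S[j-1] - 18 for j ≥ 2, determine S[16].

-2147483642

The fixed point is -18/(1 - 4) = 6, so S[j] - 6 = 4(S[j-1] - 6).
Hence S[j] = -2·4^{j-1} + 6.
S[16] = -2·4^{15} + 6 = -2·1073741824 + 6 = -2147483642.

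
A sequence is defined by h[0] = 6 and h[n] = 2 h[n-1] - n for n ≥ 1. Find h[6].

h[1] = 2·6 - 1 = 11
h[2] = 2·11 - 2 = 20
h[3] = 2·20 - 3 = 37
h[4] = 2·37 - 4 = 70
h[5] = 2·70 - 5 = 135
h[6] = 2·135 - 6 = 264

264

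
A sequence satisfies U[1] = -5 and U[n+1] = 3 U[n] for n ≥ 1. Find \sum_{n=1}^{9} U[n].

U[2] = 3·(-5) = -15
U[3] = 3·(-15) = -45
U[4] = 3·(-45) = -135
U[5] = 3·(-135) = -405
U[6] = 3·(-405) = -1215
U[7] = 3·(-1215) = -3645
U[8] = 3·(-3645) = -10935
U[9] = 3·(-10935) = -32805
Sum = (-5) + (-15) + (-45) + (-135) + (-405) + (-1215) + (-3645) + (-10935) + (-32805) = -49205

-49205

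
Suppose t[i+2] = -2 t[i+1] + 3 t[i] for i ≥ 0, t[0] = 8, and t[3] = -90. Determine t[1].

Let t[1] = v.
t[2] = 24 - 2v
t[3] = -48 + 7v
So -48 + 7v = -90, giving v = -6.

-6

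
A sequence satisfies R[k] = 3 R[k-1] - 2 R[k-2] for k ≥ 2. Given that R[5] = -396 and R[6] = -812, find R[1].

Rearranging, R[k-2] = (R[k] - 3 R[k-1]) / -2.
R[4] = (-812 - 3·(-396)) / -2 = 376/-2 = -188
R[3] = (-396 - 3·(-188)) / -2 = 168/-2 = -84
R[2] = (-188 - 3·(-84)) / -2 = 64/-2 = -32
R[1] = (-84 - 3·(-32)) / -2 = 12/-2 = -6

-6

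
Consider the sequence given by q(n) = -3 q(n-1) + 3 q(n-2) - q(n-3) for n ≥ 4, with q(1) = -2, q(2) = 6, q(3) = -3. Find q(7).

q(4) = -3·(-3) + 3·6 - (-2) = 29
q(5) = -3·29 + 3·(-3) - 6 = -102
q(6) = -3·(-102) + 3·29 - (-3) = 396
q(7) = -3·396 + 3·(-102) - 29 = -1523

-1523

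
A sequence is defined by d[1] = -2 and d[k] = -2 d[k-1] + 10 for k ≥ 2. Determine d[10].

2734

d[2] = -2*(-2) + 10 = 14
d[3] = -2*14 + 10 = -18
d[4] = -2*(-18) + 10 = 46
d[5] = -2*46 + 10 = -82
d[6] = -2*(-82) + 10 = 174
d[7] = -2*174 + 10 = -338
d[8] = -2*(-338) + 10 = 686
d[9] = -2*686 + 10 = -1362
d[10] = -2*(-1362) + 10 = 2734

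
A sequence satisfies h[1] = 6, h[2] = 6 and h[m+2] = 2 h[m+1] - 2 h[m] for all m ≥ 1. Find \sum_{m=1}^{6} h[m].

-48

h[3] = 2·6 - 2·6 = 0
h[4] = 2·0 - 2·6 = -12
h[5] = 2·(-12) - 2·0 = -24
h[6] = 2·(-24) - 2·(-12) = -24
Sum = 6 + 6 + 0 + (-12) + (-24) + (-24) = -48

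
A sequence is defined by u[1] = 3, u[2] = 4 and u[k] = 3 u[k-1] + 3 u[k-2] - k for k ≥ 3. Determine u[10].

182612

u[3] = 3·4 + 3·3 - 3 = 18
u[4] = 3·18 + 3·4 - 4 = 62
u[5] = 3·62 + 3·18 - 5 = 235
u[6] = 3·235 + 3·62 - 6 = 885
u[7] = 3·885 + 3·235 - 7 = 3353
u[8] = 3·3353 + 3·885 - 8 = 12706
u[9] = 3·12706 + 3·3353 - 9 = 48168
u[10] = 3·48168 + 3·12706 - 10 = 182612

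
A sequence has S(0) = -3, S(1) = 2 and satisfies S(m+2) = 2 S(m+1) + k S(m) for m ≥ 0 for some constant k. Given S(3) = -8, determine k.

4

S(2) = 4 - 3k
S(3) = 8 - 4k
So 8 - 4k = -8, giving k = 4.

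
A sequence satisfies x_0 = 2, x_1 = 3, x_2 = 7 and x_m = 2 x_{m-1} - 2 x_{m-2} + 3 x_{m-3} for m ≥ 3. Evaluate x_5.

39

x_3 = 2*7 - 2*3 + 3*2 = 14
x_4 = 2*14 - 2*7 + 3*3 = 23
x_5 = 2*23 - 2*14 + 3*7 = 39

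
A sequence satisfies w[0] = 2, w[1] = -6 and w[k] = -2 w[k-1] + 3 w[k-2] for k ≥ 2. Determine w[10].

118098

w[2] = -2(-6) + 3(2) = 18
w[3] = -2(18) + 3(-6) = -54
w[4] = -2(-54) + 3(18) = 162
w[5] = -2(162) + 3(-54) = -486
w[6] = -2(-486) + 3(162) = 1458
w[7] = -2(1458) + 3(-486) = -4374
w[8] = -2(-4374) + 3(1458) = 13122
w[9] = -2(13122) + 3(-4374) = -39366
w[10] = -2(-39366) + 3(13122) = 118098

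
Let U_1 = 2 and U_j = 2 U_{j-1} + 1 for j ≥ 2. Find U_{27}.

The fixed point is 1/(1 - 2) = -1, so U_j + 1 = 2(U_{j-1} + 1).
Hence U_j = 3·2^{j-1} - 1.
U_{27} = 3·2^{26} - 1 = 3·67108864 - 1 = 201326591.

201326591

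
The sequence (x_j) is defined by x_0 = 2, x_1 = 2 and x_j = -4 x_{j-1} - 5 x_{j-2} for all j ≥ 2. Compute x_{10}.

18222

x_2 = -4*2 - 5*2 = -18
x_3 = -4*(-18) - 5*2 = 62
x_4 = -4*62 - 5*(-18) = -158
x_5 = -4*(-158) - 5*62 = 322
x_6 = -4*322 - 5*(-158) = -498
x_7 = -4*(-498) - 5*322 = 382
x_8 = -4*382 - 5*(-498) = 962
x_9 = -4*962 - 5*382 = -5758
x_{10} = -4*(-5758) - 5*962 = 18222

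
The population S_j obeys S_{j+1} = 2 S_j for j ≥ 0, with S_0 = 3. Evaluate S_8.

S_1 = 2·3 = 6
S_2 = 2·6 = 12
S_3 = 2·12 = 24
S_4 = 2·24 = 48
S_5 = 2·48 = 96
S_6 = 2·96 = 192
S_7 = 2·192 = 384
S_8 = 2·384 = 768

768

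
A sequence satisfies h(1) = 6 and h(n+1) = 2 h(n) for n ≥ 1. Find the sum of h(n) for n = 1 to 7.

762

h(2) = 2·6 = 12
h(3) = 2·12 = 24
h(4) = 2·24 = 48
h(5) = 2·48 = 96
h(6) = 2·96 = 192
h(7) = 2·192 = 384
Sum = 6 + 12 + 24 + 48 + 96 + 192 + 384 = 762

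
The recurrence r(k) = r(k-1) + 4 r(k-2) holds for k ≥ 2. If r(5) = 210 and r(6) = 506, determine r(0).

Rearranging, r(k-2) = (r(k) - r(k-1)) / 4.
r(4) = (506 - 210) / 4 = 296/4 = 74
r(3) = (210 - 74) / 4 = 136/4 = 34
r(2) = (74 - 34) / 4 = 40/4 = 10
r(1) = (34 - 10) / 4 = 24/4 = 6
r(0) = (10 - 6) / 4 = 4/4 = 1

1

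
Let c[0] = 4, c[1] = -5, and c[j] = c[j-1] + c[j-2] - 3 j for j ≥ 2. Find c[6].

c[2] = (-5) + 4 - 6 = -7
c[3] = (-7) + (-5) - 9 = -21
c[4] = (-21) + (-7) - 12 = -40
c[5] = (-40) + (-21) - 15 = -76
c[6] = (-76) + (-40) - 18 = -134

-134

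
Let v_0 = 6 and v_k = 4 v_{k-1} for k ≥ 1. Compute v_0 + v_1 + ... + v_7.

v_1 = 4·6 = 24
v_2 = 4·24 = 96
v_3 = 4·96 = 384
v_4 = 4·384 = 1536
v_5 = 4·1536 = 6144
v_6 = 4·6144 = 24576
v_7 = 4·24576 = 98304
Sum = 6 + 24 + 96 + 384 + 1536 + 6144 + 24576 + 98304 = 131070

131070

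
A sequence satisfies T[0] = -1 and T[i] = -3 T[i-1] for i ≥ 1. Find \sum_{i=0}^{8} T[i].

-4921

T[1] = -3·(-1) = 3
T[2] = -3·3 = -9
T[3] = -3·(-9) = 27
T[4] = -3·27 = -81
T[5] = -3·(-81) = 243
T[6] = -3·243 = -729
T[7] = -3·(-729) = 2187
T[8] = -3·2187 = -6561
Sum = (-1) + 3 + (-9) + 27 + (-81) + 243 + (-729) + 2187 + (-6561) = -4921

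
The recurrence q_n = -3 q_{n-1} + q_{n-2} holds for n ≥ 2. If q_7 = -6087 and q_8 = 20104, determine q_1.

Rearranging, q_{n-2} = q_n + 3 q_{n-1}.
q_6 = 20104 + 3*(-6087) = 1843
q_5 = -6087 + 3*1843 = -558
q_4 = 1843 + 3*(-558) = 169
q_3 = -558 + 3*169 = -51
q_2 = 169 + 3*(-51) = 16
q_1 = -51 + 3*16 = -3

-3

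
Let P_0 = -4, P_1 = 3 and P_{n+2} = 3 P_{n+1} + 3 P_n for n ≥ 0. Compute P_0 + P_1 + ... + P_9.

-7924

P_2 = 3·3 + 3·(-4) = -3
P_3 = 3·(-3) + 3·3 = 0
P_4 = 3·0 + 3·(-3) = -9
P_5 = 3·(-9) + 3·0 = -27
P_6 = 3·(-27) + 3·(-9) = -108
P_7 = 3·(-108) + 3·(-27) = -405
P_8 = 3·(-405) + 3·(-108) = -1539
P_9 = 3·(-1539) + 3·(-405) = -5832
Sum = (-4) + 3 + (-3) + 0 + (-9) + (-27) + (-108) + (-405) + (-1539) + (-5832) = -7924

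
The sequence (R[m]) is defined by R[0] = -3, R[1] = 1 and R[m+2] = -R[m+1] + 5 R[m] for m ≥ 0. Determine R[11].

110486

R[2] = -1 + 5*(-3) = -16
R[3] = -(-16) + 5*1 = 21
R[4] = -21 + 5*(-16) = -101
R[5] = -(-101) + 5*21 = 206
R[6] = -206 + 5*(-101) = -711
R[7] = -(-711) + 5*206 = 1741
R[8] = -1741 + 5*(-711) = -5296
R[9] = -(-5296) + 5*1741 = 14001
R[10] = -14001 + 5*(-5296) = -40481
R[11] = -(-40481) + 5*14001 = 110486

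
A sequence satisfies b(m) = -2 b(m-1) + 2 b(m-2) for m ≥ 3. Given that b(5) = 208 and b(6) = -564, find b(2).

Rearranging, b(m-2) = (b(m) + 2 b(m-1)) / 2.
b(4) = (-564 + 2·208) / 2 = -148/2 = -74
b(3) = (208 + 2·(-74)) / 2 = 60/2 = 30
b(2) = (-74 + 2·30) / 2 = -14/2 = -7

-7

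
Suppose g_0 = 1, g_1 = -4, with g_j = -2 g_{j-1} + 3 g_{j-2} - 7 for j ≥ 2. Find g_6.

g_2 = -2(-4) + 3(1) - 7 = 4
g_3 = -2(4) + 3(-4) - 7 = -27
g_4 = -2(-27) + 3(4) - 7 = 59
g_5 = -2(59) + 3(-27) - 7 = -206
g_6 = -2(-206) + 3(59) - 7 = 582

582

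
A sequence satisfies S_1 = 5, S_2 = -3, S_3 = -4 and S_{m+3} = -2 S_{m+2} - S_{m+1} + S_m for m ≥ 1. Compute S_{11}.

S_4 = -2(-4) - (-3) + 5 = 16
S_5 = -2(16) - (-4) + (-3) = -31
S_6 = -2(-31) - 16 + (-4) = 42
S_7 = -2(42) - (-31) + 16 = -37
S_8 = -2(-37) - 42 + (-31) = 1
S_9 = -2(1) - (-37) + 42 = 77
S_{10} = -2(77) - 1 + (-37) = -192
S_{11} = -2(-192) - 77 + 1 = 308

308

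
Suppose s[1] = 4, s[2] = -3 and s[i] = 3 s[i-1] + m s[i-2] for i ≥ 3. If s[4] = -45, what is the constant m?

-2

s[3] = -9 + 4m
s[4] = -27 + 9m
So -27 + 9m = -45, giving m = -2.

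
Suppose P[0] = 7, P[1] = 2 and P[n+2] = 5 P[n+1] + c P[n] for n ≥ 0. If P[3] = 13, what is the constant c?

P[2] = 10 + 7c
P[3] = 50 + 37c
So 50 + 37c = 13, giving c = -1.

-1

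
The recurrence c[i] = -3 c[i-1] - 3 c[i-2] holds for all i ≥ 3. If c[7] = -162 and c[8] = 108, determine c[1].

6

Rearranging, c[i-2] = (c[i] + 3 c[i-1]) / -3.
c[6] = (108 + 3*(-162)) / -3 = -378/-3 = 126
c[5] = (-162 + 3*126) / -3 = 216/-3 = -72
c[4] = (126 + 3*(-72)) / -3 = -90/-3 = 30
c[3] = (-72 + 3*30) / -3 = 18/-3 = -6
c[2] = (30 + 3*(-6)) / -3 = 12/-3 = -4
c[1] = (-6 + 3*(-4)) / -3 = -18/-3 = 6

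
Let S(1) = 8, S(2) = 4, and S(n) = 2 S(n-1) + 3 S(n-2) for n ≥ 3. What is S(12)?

531436

S(3) = 2(4) + 3(8) = 32
S(4) = 2(32) + 3(4) = 76
S(5) = 2(76) + 3(32) = 248
S(6) = 2(248) + 3(76) = 724
S(7) = 2(724) + 3(248) = 2192
S(8) = 2(2192) + 3(724) = 6556
S(9) = 2(6556) + 3(2192) = 19688
S(10) = 2(19688) + 3(6556) = 59044
S(11) = 2(59044) + 3(19688) = 177152
S(12) = 2(177152) + 3(59044) = 531436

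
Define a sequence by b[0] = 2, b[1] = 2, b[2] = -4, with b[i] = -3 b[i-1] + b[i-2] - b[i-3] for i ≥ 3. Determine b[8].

b[3] = -3*(-4) + 2 - 2 = 12
b[4] = -3*12 + (-4) - 2 = -42
b[5] = -3*(-42) + 12 - (-4) = 142
b[6] = -3*142 + (-42) - 12 = -480
b[7] = -3*(-480) + 142 - (-42) = 1624
b[8] = -3*1624 + (-480) - 142 = -5494

-5494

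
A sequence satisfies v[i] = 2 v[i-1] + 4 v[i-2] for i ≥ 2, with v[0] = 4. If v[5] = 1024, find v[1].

Let v[1] = x.
v[2] = 16 + 2x
v[3] = 32 + 8x
v[4] = 128 + 24x
v[5] = 384 + 80x
So 384 + 80x = 1024, giving x = 8.

8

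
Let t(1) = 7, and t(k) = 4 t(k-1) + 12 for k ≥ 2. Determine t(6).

t(2) = 4·7 + 12 = 40
t(3) = 4·40 + 12 = 172
t(4) = 4·172 + 12 = 700
t(5) = 4·700 + 12 = 2812
t(6) = 4·2812 + 12 = 11260

11260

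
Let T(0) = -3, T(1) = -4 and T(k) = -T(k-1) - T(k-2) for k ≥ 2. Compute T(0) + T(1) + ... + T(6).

T(2) = -(-4) - (-3) = 7
T(3) = -7 - (-4) = -3
T(4) = -(-3) - 7 = -4
T(5) = -(-4) - (-3) = 7
T(6) = -7 - (-4) = -3
Sum = (-3) + (-4) + 7 + (-3) + (-4) + 7 + (-3) = -3

-3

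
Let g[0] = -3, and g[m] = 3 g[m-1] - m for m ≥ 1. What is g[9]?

-73806

g[1] = 3·(-3) - 1 = -10
g[2] = 3·(-10) - 2 = -32
g[3] = 3·(-32) - 3 = -99
g[4] = 3·(-99) - 4 = -301
g[5] = 3·(-301) - 5 = -908
g[6] = 3·(-908) - 6 = -2730
g[7] = 3·(-2730) - 7 = -8197
g[8] = 3·(-8197) - 8 = -24599
g[9] = 3·(-24599) - 9 = -73806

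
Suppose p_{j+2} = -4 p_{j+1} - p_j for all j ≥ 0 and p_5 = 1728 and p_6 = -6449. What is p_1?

Rearranging, p_{j-2} = -(p_j + 4 p_{j-1}).
p_4 = -(-6449 + 4·1728) = -463
p_3 = -(1728 + 4·(-463)) = 124
p_2 = -(-463 + 4·124) = -33
p_1 = -(124 + 4·(-33)) = 8

8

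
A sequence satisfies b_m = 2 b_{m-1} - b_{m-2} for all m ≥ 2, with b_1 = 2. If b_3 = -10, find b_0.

8

Let b_0 = z.
b_2 = 4 - z
b_3 = 6 - 2z
So 6 - 2z = -10, giving z = 8.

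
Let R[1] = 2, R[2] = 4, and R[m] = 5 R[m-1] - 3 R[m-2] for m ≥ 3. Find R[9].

84902

R[3] = 5(4) - 3(2) = 14
R[4] = 5(14) - 3(4) = 58
R[5] = 5(58) - 3(14) = 248
R[6] = 5(248) - 3(58) = 1066
R[7] = 5(1066) - 3(248) = 4586
R[8] = 5(4586) - 3(1066) = 19732
R[9] = 5(19732) - 3(4586) = 84902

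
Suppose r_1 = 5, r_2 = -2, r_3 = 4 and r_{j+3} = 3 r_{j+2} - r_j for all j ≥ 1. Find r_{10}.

r_4 = 3(4) - 5 = 7
r_5 = 3(7) - (-2) = 23
r_6 = 3(23) - 4 = 65
r_7 = 3(65) - 7 = 188
r_8 = 3(188) - 23 = 541
r_9 = 3(541) - 65 = 1558
r_{10} = 3(1558) - 188 = 4486

4486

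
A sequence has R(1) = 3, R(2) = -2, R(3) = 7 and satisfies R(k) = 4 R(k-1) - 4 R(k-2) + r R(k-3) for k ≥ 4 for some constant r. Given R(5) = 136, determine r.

R(4) = 36 + 3r
R(5) = 116 + 10r
So 116 + 10r = 136, giving r = 2.

2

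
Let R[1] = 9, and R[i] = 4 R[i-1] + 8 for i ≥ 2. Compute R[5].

R[2] = 4(9) + 8 = 44
R[3] = 4(44) + 8 = 184
R[4] = 4(184) + 8 = 744
R[5] = 4(744) + 8 = 2984

2984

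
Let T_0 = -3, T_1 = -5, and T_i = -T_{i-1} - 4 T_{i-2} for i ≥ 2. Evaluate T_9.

T_2 = -(-5) - 4(-3) = 17
T_3 = -17 - 4(-5) = 3
T_4 = -3 - 4(17) = -71
T_5 = -(-71) - 4(3) = 59
T_6 = -59 - 4(-71) = 225
T_7 = -225 - 4(59) = -461
T_8 = -(-461) - 4(225) = -439
T_9 = -(-439) - 4(-461) = 2283

2283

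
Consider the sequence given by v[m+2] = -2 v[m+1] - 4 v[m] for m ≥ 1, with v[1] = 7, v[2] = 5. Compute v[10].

v[3] = -2·5 - 4·7 = -38
v[4] = -2·(-38) - 4·5 = 56
v[5] = -2·56 - 4·(-38) = 40
v[6] = -2·40 - 4·56 = -304
v[7] = -2·(-304) - 4·40 = 448
v[8] = -2·448 - 4·(-304) = 320
v[9] = -2·320 - 4·448 = -2432
v[10] = -2·(-2432) - 4·320 = 3584

3584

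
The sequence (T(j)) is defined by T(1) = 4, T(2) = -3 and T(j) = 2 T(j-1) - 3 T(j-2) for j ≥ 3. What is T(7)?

T(3) = 2*(-3) - 3*4 = -18
T(4) = 2*(-18) - 3*(-3) = -27
T(5) = 2*(-27) - 3*(-18) = 0
T(6) = 2*0 - 3*(-27) = 81
T(7) = 2*81 - 3*0 = 162

162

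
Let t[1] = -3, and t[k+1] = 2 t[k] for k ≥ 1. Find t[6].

-96

t[2] = 2·(-3) = -6
t[3] = 2·(-6) = -12
t[4] = 2·(-12) = -24
t[5] = 2·(-24) = -48
t[6] = 2·(-48) = -96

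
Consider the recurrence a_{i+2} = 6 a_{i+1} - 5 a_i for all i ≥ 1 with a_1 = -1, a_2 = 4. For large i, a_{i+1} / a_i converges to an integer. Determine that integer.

The characteristic equation is r^2 - 6r + 5 = 0, which factors as (r - 5)(r - 1) = 0.
So the roots are 5 and 1. Since |5| > |1| and the coefficient of 5^i is non-zero, the ratio tends to 5.

5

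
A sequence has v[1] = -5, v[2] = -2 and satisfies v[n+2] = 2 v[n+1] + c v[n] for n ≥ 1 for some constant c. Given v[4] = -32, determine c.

2

v[3] = -4 - 5c
v[4] = -8 - 12c
So -8 - 12c = -32, giving c = 2.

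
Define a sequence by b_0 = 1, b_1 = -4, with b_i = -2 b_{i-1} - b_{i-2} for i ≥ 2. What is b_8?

25

b_2 = -2*(-4) - 1 = 7
b_3 = -2*7 - (-4) = -10
b_4 = -2*(-10) - 7 = 13
b_5 = -2*13 - (-10) = -16
b_6 = -2*(-16) - 13 = 19
b_7 = -2*19 - (-16) = -22
b_8 = -2*(-22) - 19 = 25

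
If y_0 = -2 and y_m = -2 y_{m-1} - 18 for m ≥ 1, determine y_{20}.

The fixed point is -18/(1 + 2) = -6, so y_m + 6 = -2(y_{m-1} + 6).
Hence y_m = 4·(-2)^m - 6.
y_{20} = 4·(-2)^{20} - 6 = 4·1048576 - 6 = 4194298.

4194298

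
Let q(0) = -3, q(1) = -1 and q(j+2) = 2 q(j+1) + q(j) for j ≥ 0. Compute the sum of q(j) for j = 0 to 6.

q(2) = 2*(-1) + (-3) = -5
q(3) = 2*(-5) + (-1) = -11
q(4) = 2*(-11) + (-5) = -27
q(5) = 2*(-27) + (-11) = -65
q(6) = 2*(-65) + (-27) = -157
Sum = (-3) + (-1) + (-5) + (-11) + (-27) + (-65) + (-157) = -269

-269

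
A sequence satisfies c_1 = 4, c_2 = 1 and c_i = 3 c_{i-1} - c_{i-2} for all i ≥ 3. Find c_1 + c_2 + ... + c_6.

-40

c_3 = 3(1) - 4 = -1
c_4 = 3(-1) - 1 = -4
c_5 = 3(-4) - (-1) = -11
c_6 = 3(-11) - (-4) = -29
Sum = 4 + 1 + (-1) + (-4) + (-11) + (-29) = -40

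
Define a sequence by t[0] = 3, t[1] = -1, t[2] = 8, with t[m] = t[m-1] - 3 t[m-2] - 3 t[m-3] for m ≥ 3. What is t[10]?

t[3] = 8 - 3*(-1) - 3*3 = 2
t[4] = 2 - 3*8 - 3*(-1) = -19
t[5] = (-19) - 3*2 - 3*8 = -49
t[6] = (-49) - 3*(-19) - 3*2 = 2
t[7] = 2 - 3*(-49) - 3*(-19) = 206
t[8] = 206 - 3*2 - 3*(-49) = 347
t[9] = 347 - 3*206 - 3*2 = -277
t[10] = (-277) - 3*347 - 3*206 = -1936

-1936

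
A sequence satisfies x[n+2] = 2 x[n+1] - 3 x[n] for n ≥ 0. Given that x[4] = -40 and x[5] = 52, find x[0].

Rearranging, x[n-2] = (x[n] - 2 x[n-1]) / -3.
x[3] = (52 - 2·(-40)) / -3 = 132/-3 = -44
x[2] = (-40 - 2·(-44)) / -3 = 48/-3 = -16
x[1] = (-44 - 2·(-16)) / -3 = -12/-3 = 4
x[0] = (-16 - 2·4) / -3 = -24/-3 = 8

8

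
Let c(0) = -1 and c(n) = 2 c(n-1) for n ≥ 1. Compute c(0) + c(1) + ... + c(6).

c(1) = 2*(-1) = -2
c(2) = 2*(-2) = -4
c(3) = 2*(-4) = -8
c(4) = 2*(-8) = -16
c(5) = 2*(-16) = -32
c(6) = 2*(-32) = -64
Sum = (-1) + (-2) + (-4) + (-8) + (-16) + (-32) + (-64) = -127

-127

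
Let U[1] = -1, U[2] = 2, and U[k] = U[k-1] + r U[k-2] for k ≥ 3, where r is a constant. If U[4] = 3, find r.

1

U[3] = 2 - r
U[4] = 2 + r
So 2 + r = 3, giving r = 1.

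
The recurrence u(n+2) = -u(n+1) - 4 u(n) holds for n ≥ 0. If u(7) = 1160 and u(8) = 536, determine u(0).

8

Rearranging, u(n-2) = (u(n) + u(n-1)) / -4.
u(6) = (536 + 1160) / -4 = 1696/-4 = -424
u(5) = (1160 + (-424)) / -4 = 736/-4 = -184
u(4) = (-424 + (-184)) / -4 = -608/-4 = 152
u(3) = (-184 + 152) / -4 = -32/-4 = 8
u(2) = (152 + 8) / -4 = 160/-4 = -40
u(1) = (8 + (-40)) / -4 = -32/-4 = 8
u(0) = (-40 + 8) / -4 = -32/-4 = 8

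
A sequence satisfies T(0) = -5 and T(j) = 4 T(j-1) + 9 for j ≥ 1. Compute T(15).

The fixed point is 9/(1 - 4) = -3, so T(j) + 3 = 4(T(j-1) + 3).
Hence T(j) = -2·4^j - 3.
T(15) = -2·4^{15} - 3 = -2·1073741824 - 3 = -2147483651.

-2147483651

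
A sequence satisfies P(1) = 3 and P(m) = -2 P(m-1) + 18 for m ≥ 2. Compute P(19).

-786426

The fixed point is 18/(1 + 2) = 6, so P(m) - 6 = -2(P(m-1) - 6).
Hence P(m) = -3·(-2)^{m-1} + 6.
P(19) = -3·(-2)^{18} + 6 = -3·262144 + 6 = -786426.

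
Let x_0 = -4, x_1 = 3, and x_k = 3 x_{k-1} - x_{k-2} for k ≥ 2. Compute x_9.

x_2 = 3*3 - (-4) = 13
x_3 = 3*13 - 3 = 36
x_4 = 3*36 - 13 = 95
x_5 = 3*95 - 36 = 249
x_6 = 3*249 - 95 = 652
x_7 = 3*652 - 249 = 1707
x_8 = 3*1707 - 652 = 4469
x_9 = 3*4469 - 1707 = 11700

11700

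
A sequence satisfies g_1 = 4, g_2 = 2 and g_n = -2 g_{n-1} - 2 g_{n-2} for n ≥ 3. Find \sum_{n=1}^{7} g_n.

g_3 = -2(2) - 2(4) = -12
g_4 = -2(-12) - 2(2) = 20
g_5 = -2(20) - 2(-12) = -16
g_6 = -2(-16) - 2(20) = -8
g_7 = -2(-8) - 2(-16) = 48
Sum = 4 + 2 + (-12) + 20 + (-16) + (-8) + 48 = 38

38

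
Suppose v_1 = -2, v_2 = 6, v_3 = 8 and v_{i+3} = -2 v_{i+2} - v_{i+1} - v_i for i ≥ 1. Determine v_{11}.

v_4 = -2*8 - 6 - (-2) = -20
v_5 = -2*(-20) - 8 - 6 = 26
v_6 = -2*26 - (-20) - 8 = -40
v_7 = -2*(-40) - 26 - (-20) = 74
v_8 = -2*74 - (-40) - 26 = -134
v_9 = -2*(-134) - 74 - (-40) = 234
v_{10} = -2*234 - (-134) - 74 = -408
v_{11} = -2*(-408) - 234 - (-134) = 716

716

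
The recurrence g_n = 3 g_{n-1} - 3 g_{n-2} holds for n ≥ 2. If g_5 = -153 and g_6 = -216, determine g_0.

8

Rearranging, g_{n-2} = (g_n - 3 g_{n-1}) / -3.
g_4 = (-216 - 3(-153)) / -3 = 243/-3 = -81
g_3 = (-153 - 3(-81)) / -3 = 90/-3 = -30
g_2 = (-81 - 3(-30)) / -3 = 9/-3 = -3
g_1 = (-30 - 3(-3)) / -3 = -21/-3 = 7
g_0 = (-3 - 3(7)) / -3 = -24/-3 = 8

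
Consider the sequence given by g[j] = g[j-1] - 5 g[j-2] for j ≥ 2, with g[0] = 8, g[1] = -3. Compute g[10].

8027

g[2] = (-3) - 5·8 = -43
g[3] = (-43) - 5·(-3) = -28
g[4] = (-28) - 5·(-43) = 187
g[5] = 187 - 5·(-28) = 327
g[6] = 327 - 5·187 = -608
g[7] = (-608) - 5·327 = -2243
g[8] = (-2243) - 5·(-608) = 797
g[9] = 797 - 5·(-2243) = 12012
g[10] = 12012 - 5·797 = 8027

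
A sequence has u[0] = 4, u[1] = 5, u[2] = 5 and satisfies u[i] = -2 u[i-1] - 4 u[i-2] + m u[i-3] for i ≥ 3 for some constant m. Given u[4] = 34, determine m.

u[3] = -30 + 4m
u[4] = 40 - 3m
So 40 - 3m = 34, giving m = 2.

2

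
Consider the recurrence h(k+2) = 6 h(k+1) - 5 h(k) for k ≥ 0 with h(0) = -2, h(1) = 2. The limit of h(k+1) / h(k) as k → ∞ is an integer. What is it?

5

The characteristic equation is r^2 - 6r + 5 = 0, which factors as (r - 5)(r - 1) = 0.
So the roots are 5 and 1. Since |5| > |1| and the coefficient of 5^k is non-zero, the ratio tends to 5.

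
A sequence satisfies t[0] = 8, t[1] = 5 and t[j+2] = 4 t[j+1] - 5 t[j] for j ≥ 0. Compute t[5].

t[2] = 4*5 - 5*8 = -20
t[3] = 4*(-20) - 5*5 = -105
t[4] = 4*(-105) - 5*(-20) = -320
t[5] = 4*(-320) - 5*(-105) = -755

-755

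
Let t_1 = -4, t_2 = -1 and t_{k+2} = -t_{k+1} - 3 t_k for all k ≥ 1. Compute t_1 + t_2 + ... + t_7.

t_3 = -(-1) - 3*(-4) = 13
t_4 = -13 - 3*(-1) = -10
t_5 = -(-10) - 3*13 = -29
t_6 = -(-29) - 3*(-10) = 59
t_7 = -59 - 3*(-29) = 28
Sum = (-4) + (-1) + 13 + (-10) + (-29) + 59 + 28 = 56

56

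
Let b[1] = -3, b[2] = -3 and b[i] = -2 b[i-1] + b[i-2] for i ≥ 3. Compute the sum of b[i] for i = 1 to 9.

501

b[3] = -2*(-3) + (-3) = 3
b[4] = -2*3 + (-3) = -9
b[5] = -2*(-9) + 3 = 21
b[6] = -2*21 + (-9) = -51
b[7] = -2*(-51) + 21 = 123
b[8] = -2*123 + (-51) = -297
b[9] = -2*(-297) + 123 = 717
Sum = (-3) + (-3) + 3 + (-9) + 21 + (-51) + 123 + (-297) + 717 = 501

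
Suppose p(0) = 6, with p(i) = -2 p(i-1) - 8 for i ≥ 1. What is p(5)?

-280

p(1) = -2·6 - 8 = -20
p(2) = -2·(-20) - 8 = 32
p(3) = -2·32 - 8 = -72
p(4) = -2·(-72) - 8 = 136
p(5) = -2·136 - 8 = -280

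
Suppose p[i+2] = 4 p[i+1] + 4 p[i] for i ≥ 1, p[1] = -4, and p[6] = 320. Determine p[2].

Let p[2] = z.
p[3] = -16 + 4z
p[4] = -64 + 20z
p[5] = -320 + 96z
p[6] = -1536 + 464z
So -1536 + 464z = 320, giving z = 4.

4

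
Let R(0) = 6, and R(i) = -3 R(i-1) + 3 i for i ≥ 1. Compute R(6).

3969

R(1) = -3*6 + 3 = -15
R(2) = -3*(-15) + 6 = 51
R(3) = -3*51 + 9 = -144
R(4) = -3*(-144) + 12 = 444
R(5) = -3*444 + 15 = -1317
R(6) = -3*(-1317) + 18 = 3969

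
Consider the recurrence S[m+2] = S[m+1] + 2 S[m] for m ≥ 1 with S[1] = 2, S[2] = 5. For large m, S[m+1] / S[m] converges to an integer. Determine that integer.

The characteristic equation is r^2 - r - 2 = 0, which factors as (r - 2)(r + 1) = 0.
So the roots are 2 and -1. Since |2| > |-1| and the coefficient of 2^m is non-zero, the ratio tends to 2.

2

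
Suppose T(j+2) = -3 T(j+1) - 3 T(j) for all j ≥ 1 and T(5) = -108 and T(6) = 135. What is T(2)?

6

Rearranging, T(j-2) = (T(j) + 3 T(j-1)) / -3.
T(4) = (135 + 3·(-108)) / -3 = -189/-3 = 63
T(3) = (-108 + 3·63) / -3 = 81/-3 = -27
T(2) = (63 + 3·(-27)) / -3 = -18/-3 = 6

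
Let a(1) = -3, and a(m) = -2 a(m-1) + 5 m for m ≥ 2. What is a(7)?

-357

a(2) = -2·(-3) + 10 = 16
a(3) = -2·16 + 15 = -17
a(4) = -2·(-17) + 20 = 54
a(5) = -2·54 + 25 = -83
a(6) = -2·(-83) + 30 = 196
a(7) = -2·196 + 35 = -357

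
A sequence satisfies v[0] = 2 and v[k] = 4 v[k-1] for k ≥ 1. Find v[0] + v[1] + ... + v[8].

v[1] = 4(2) = 8
v[2] = 4(8) = 32
v[3] = 4(32) = 128
v[4] = 4(128) = 512
v[5] = 4(512) = 2048
v[6] = 4(2048) = 8192
v[7] = 4(8192) = 32768
v[8] = 4(32768) = 131072
Sum = 2 + 8 + 32 + 128 + 512 + 2048 + 8192 + 32768 + 131072 = 174762

174762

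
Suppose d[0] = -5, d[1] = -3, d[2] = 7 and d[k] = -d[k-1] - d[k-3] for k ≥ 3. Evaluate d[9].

d[3] = -7 - (-5) = -2
d[4] = -(-2) - (-3) = 5
d[5] = -5 - 7 = -12
d[6] = -(-12) - (-2) = 14
d[7] = -14 - 5 = -19
d[8] = -(-19) - (-12) = 31
d[9] = -31 - 14 = -45

-45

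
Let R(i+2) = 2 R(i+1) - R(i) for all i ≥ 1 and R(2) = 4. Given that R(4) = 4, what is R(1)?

Let R(1) = v.
R(3) = 8 - v
R(4) = 12 - 2v
So 12 - 2v = 4, giving v = 4.

4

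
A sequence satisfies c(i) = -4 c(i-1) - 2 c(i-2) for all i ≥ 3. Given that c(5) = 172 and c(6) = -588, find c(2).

Rearranging, c(i-2) = (c(i) + 4 c(i-1)) / -2.
c(4) = (-588 + 4*172) / -2 = 100/-2 = -50
c(3) = (172 + 4*(-50)) / -2 = -28/-2 = 14
c(2) = (-50 + 4*14) / -2 = 6/-2 = -3

-3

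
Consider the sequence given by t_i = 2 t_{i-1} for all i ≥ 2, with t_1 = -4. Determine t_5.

-64

t_2 = 2*(-4) = -8
t_3 = 2*(-8) = -16
t_4 = 2*(-16) = -32
t_5 = 2*(-32) = -64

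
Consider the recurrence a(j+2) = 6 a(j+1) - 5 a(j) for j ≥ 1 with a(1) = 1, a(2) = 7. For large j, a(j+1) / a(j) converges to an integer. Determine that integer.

The characteristic equation is r^2 - 6r + 5 = 0, which factors as (r - 5)(r - 1) = 0.
So the roots are 5 and 1. Since |5| > |1| and the coefficient of 5^j is non-zero, the ratio tends to 5.

5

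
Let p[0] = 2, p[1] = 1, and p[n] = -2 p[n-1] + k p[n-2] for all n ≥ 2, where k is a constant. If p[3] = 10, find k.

p[2] = -2 + 2k
p[3] = 4 - 3k
So 4 - 3k = 10, giving k = -2.

-2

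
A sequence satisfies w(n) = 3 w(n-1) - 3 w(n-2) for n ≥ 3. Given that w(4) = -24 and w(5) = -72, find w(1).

Rearranging, w(n-2) = (w(n) - 3 w(n-1)) / -3.
w(3) = (-72 - 3*(-24)) / -3 = 0/-3 = 0
w(2) = (-24 - 3*0) / -3 = -24/-3 = 8
w(1) = (0 - 3*8) / -3 = -24/-3 = 8

8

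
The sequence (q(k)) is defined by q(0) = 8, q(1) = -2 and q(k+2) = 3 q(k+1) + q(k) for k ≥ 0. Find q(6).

q(2) = 3(-2) + 8 = 2
q(3) = 3(2) + (-2) = 4
q(4) = 3(4) + 2 = 14
q(5) = 3(14) + 4 = 46
q(6) = 3(46) + 14 = 152

152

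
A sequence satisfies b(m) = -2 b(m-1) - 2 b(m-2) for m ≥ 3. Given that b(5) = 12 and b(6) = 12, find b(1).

-3

Rearranging, b(m-2) = (b(m) + 2 b(m-1)) / -2.
b(4) = (12 + 2·12) / -2 = 36/-2 = -18
b(3) = (12 + 2·(-18)) / -2 = -24/-2 = 12
b(2) = (-18 + 2·12) / -2 = 6/-2 = -3
b(1) = (12 + 2·(-3)) / -2 = 6/-2 = -3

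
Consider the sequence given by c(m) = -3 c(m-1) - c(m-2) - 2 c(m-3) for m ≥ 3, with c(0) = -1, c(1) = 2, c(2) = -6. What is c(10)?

c(3) = -3*(-6) - 2 - 2*(-1) = 18
c(4) = -3*18 - (-6) - 2*2 = -52
c(5) = -3*(-52) - 18 - 2*(-6) = 150
c(6) = -3*150 - (-52) - 2*18 = -434
c(7) = -3*(-434) - 150 - 2*(-52) = 1256
c(8) = -3*1256 - (-434) - 2*150 = -3634
c(9) = -3*(-3634) - 1256 - 2*(-434) = 10514
c(10) = -3*10514 - (-3634) - 2*1256 = -30420

-30420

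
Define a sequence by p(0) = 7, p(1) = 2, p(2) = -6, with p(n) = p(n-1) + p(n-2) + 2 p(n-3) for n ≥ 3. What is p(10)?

440

p(3) = (-6) + 2 + 2·7 = 10
p(4) = 10 + (-6) + 2·2 = 8
p(5) = 8 + 10 + 2·(-6) = 6
p(6) = 6 + 8 + 2·10 = 34
p(7) = 34 + 6 + 2·8 = 56
p(8) = 56 + 34 + 2·6 = 102
p(9) = 102 + 56 + 2·34 = 226
p(10) = 226 + 102 + 2·56 = 440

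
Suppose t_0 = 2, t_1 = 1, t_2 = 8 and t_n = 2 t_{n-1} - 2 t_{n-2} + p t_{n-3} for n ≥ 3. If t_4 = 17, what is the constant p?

1

t_3 = 14 + 2p
t_4 = 12 + 5p
So 12 + 5p = 17, giving p = 1.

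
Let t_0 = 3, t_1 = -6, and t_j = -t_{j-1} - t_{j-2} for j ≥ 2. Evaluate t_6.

t_2 = -(-6) - 3 = 3
t_3 = -3 - (-6) = 3
t_4 = -3 - 3 = -6
t_5 = -(-6) - 3 = 3
t_6 = -3 - (-6) = 3

3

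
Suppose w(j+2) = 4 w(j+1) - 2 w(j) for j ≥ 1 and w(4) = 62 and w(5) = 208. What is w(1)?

8

Rearranging, w(j-2) = (w(j) - 4 w(j-1)) / -2.
w(3) = (208 - 4(62)) / -2 = -40/-2 = 20
w(2) = (62 - 4(20)) / -2 = -18/-2 = 9
w(1) = (20 - 4(9)) / -2 = -16/-2 = 8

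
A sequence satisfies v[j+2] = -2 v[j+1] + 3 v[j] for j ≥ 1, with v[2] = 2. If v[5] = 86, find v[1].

6

Let v[1] = z.
v[3] = -4 + 3z
v[4] = 14 - 6z
v[5] = -40 + 21z
So -40 + 21z = 86, giving z = 6.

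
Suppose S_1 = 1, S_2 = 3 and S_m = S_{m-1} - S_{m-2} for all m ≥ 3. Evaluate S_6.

-2

S_3 = 3 - 1 = 2
S_4 = 2 - 3 = -1
S_5 = (-1) - 2 = -3
S_6 = (-3) - (-1) = -2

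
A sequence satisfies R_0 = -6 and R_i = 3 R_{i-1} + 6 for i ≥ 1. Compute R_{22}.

The fixed point is 6/(1 - 3) = -3, so R_i + 3 = 3(R_{i-1} + 3).
Hence R_i = -3·3^i - 3.
R_{22} = -3·3^{22} - 3 = -3·31381059609 - 3 = -94143178830.

-94143178830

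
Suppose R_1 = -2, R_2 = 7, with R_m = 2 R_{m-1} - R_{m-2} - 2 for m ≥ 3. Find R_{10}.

7

R_3 = 2(7) - (-2) - 2 = 14
R_4 = 2(14) - 7 - 2 = 19
R_5 = 2(19) - 14 - 2 = 22
R_6 = 2(22) - 19 - 2 = 23
R_7 = 2(23) - 22 - 2 = 22
R_8 = 2(22) - 23 - 2 = 19
R_9 = 2(19) - 22 - 2 = 14
R_{10} = 2(14) - 19 - 2 = 7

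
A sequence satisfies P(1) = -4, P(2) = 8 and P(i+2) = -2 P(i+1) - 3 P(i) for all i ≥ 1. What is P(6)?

-40

P(3) = -2*8 - 3*(-4) = -4
P(4) = -2*(-4) - 3*8 = -16
P(5) = -2*(-16) - 3*(-4) = 44
P(6) = -2*44 - 3*(-16) = -40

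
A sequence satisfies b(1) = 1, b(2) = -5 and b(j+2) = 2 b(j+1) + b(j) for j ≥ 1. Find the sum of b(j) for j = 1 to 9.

-3191

b(3) = 2(-5) + 1 = -9
b(4) = 2(-9) + (-5) = -23
b(5) = 2(-23) + (-9) = -55
b(6) = 2(-55) + (-23) = -133
b(7) = 2(-133) + (-55) = -321
b(8) = 2(-321) + (-133) = -775
b(9) = 2(-775) + (-321) = -1871
Sum = 1 + (-5) + (-9) + (-23) + (-55) + (-133) + (-321) + (-775) + (-1871) = -3191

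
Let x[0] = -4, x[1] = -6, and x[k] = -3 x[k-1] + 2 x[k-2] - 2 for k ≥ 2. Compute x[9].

-74142

x[2] = -3·(-6) + 2·(-4) - 2 = 8
x[3] = -3·8 + 2·(-6) - 2 = -38
x[4] = -3·(-38) + 2·8 - 2 = 128
x[5] = -3·128 + 2·(-38) - 2 = -462
x[6] = -3·(-462) + 2·128 - 2 = 1640
x[7] = -3·1640 + 2·(-462) - 2 = -5846
x[8] = -3·(-5846) + 2·1640 - 2 = 20816
x[9] = -3·20816 + 2·(-5846) - 2 = -74142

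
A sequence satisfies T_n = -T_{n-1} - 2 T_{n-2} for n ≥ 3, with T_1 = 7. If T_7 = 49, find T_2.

Let T_2 = v.
T_3 = -14 - v
T_4 = 14 - v
T_5 = 14 + 3v
T_6 = -42 - v
T_7 = 14 - 5v
So 14 - 5v = 49, giving v = -7.

-7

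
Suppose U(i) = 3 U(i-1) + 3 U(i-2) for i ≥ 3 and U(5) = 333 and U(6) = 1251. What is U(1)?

8

Rearranging, U(i-2) = (U(i) - 3 U(i-1)) / 3.
U(4) = (1251 - 3·333) / 3 = 252/3 = 84
U(3) = (333 - 3·84) / 3 = 81/3 = 27
U(2) = (84 - 3·27) / 3 = 3/3 = 1
U(1) = (27 - 3·1) / 3 = 24/3 = 8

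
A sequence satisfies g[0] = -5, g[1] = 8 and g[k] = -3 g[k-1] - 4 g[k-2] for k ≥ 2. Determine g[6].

140

g[2] = -3(8) - 4(-5) = -4
g[3] = -3(-4) - 4(8) = -20
g[4] = -3(-20) - 4(-4) = 76
g[5] = -3(76) - 4(-20) = -148
g[6] = -3(-148) - 4(76) = 140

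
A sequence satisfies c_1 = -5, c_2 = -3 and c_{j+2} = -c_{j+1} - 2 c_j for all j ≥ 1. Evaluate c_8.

c_3 = -(-3) - 2*(-5) = 13
c_4 = -13 - 2*(-3) = -7
c_5 = -(-7) - 2*13 = -19
c_6 = -(-19) - 2*(-7) = 33
c_7 = -33 - 2*(-19) = 5
c_8 = -5 - 2*33 = -71

-71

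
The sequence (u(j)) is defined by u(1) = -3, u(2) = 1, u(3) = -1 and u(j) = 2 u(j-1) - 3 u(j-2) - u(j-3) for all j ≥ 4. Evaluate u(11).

-178

u(4) = 2(-1) - 3(1) - (-3) = -2
u(5) = 2(-2) - 3(-1) - 1 = -2
u(6) = 2(-2) - 3(-2) - (-1) = 3
u(7) = 2(3) - 3(-2) - (-2) = 14
u(8) = 2(14) - 3(3) - (-2) = 21
u(9) = 2(21) - 3(14) - 3 = -3
u(10) = 2(-3) - 3(21) - 14 = -83
u(11) = 2(-83) - 3(-3) - 21 = -178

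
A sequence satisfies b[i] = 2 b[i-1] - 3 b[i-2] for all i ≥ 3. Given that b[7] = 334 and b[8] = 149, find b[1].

Rearranging, b[i-2] = (b[i] - 2 b[i-1]) / -3.
b[6] = (149 - 2*334) / -3 = -519/-3 = 173
b[5] = (334 - 2*173) / -3 = -12/-3 = 4
b[4] = (173 - 2*4) / -3 = 165/-3 = -55
b[3] = (4 - 2*(-55)) / -3 = 114/-3 = -38
b[2] = (-55 - 2*(-38)) / -3 = 21/-3 = -7
b[1] = (-38 - 2*(-7)) / -3 = -24/-3 = 8

8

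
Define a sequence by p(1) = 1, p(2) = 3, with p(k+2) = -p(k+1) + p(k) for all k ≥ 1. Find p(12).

212

p(3) = -3 + 1 = -2
p(4) = -(-2) + 3 = 5
p(5) = -5 + (-2) = -7
p(6) = -(-7) + 5 = 12
p(7) = -12 + (-7) = -19
p(8) = -(-19) + 12 = 31
p(9) = -31 + (-19) = -50
p(10) = -(-50) + 31 = 81
p(11) = -81 + (-50) = -131
p(12) = -(-131) + 81 = 212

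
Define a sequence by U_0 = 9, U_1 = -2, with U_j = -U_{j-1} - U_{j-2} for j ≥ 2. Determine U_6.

9

U_2 = -(-2) - 9 = -7
U_3 = -(-7) - (-2) = 9
U_4 = -9 - (-7) = -2
U_5 = -(-2) - 9 = -7
U_6 = -(-7) - (-2) = 9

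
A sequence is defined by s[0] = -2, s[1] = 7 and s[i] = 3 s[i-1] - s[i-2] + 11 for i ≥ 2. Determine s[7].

s[2] = 3(7) - (-2) + 11 = 34
s[3] = 3(34) - 7 + 11 = 106
s[4] = 3(106) - 34 + 11 = 295
s[5] = 3(295) - 106 + 11 = 790
s[6] = 3(790) - 295 + 11 = 2086
s[7] = 3(2086) - 790 + 11 = 5479

5479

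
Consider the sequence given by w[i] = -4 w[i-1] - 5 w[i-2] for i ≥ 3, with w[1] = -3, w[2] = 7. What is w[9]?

w[3] = -4*7 - 5*(-3) = -13
w[4] = -4*(-13) - 5*7 = 17
w[5] = -4*17 - 5*(-13) = -3
w[6] = -4*(-3) - 5*17 = -73
w[7] = -4*(-73) - 5*(-3) = 307
w[8] = -4*307 - 5*(-73) = -863
w[9] = -4*(-863) - 5*307 = 1917

1917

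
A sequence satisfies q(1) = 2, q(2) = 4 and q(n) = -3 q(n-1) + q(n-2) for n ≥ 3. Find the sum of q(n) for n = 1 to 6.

q(3) = -3·4 + 2 = -10
q(4) = -3·(-10) + 4 = 34
q(5) = -3·34 + (-10) = -112
q(6) = -3·(-112) + 34 = 370
Sum = 2 + 4 + (-10) + 34 + (-112) + 370 = 288

288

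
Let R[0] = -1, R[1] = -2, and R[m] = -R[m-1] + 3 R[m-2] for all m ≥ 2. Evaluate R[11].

R[2] = -(-2) + 3·(-1) = -1
R[3] = -(-1) + 3·(-2) = -5
R[4] = -(-5) + 3·(-1) = 2
R[5] = -2 + 3·(-5) = -17
R[6] = -(-17) + 3·2 = 23
R[7] = -23 + 3·(-17) = -74
R[8] = -(-74) + 3·23 = 143
R[9] = -143 + 3·(-74) = -365
R[10] = -(-365) + 3·143 = 794
R[11] = -794 + 3·(-365) = -1889

-1889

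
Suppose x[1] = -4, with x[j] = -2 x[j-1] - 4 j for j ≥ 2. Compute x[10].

896

x[2] = -2·(-4) - 8 = 0
x[3] = -2·0 - 12 = -12
x[4] = -2·(-12) - 16 = 8
x[5] = -2·8 - 20 = -36
x[6] = -2·(-36) - 24 = 48
x[7] = -2·48 - 28 = -124
x[8] = -2·(-124) - 32 = 216
x[9] = -2·216 - 36 = -468
x[10] = -2·(-468) - 40 = 896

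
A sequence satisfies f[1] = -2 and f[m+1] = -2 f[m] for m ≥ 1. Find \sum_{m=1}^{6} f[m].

42

f[2] = -2·(-2) = 4
f[3] = -2·4 = -8
f[4] = -2·(-8) = 16
f[5] = -2·16 = -32
f[6] = -2·(-32) = 64
Sum = (-2) + 4 + (-8) + 16 + (-32) + 64 = 42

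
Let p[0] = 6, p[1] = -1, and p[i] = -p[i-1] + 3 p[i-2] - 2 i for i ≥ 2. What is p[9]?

p[2] = -(-1) + 3(6) - 4 = 15
p[3] = -15 + 3(-1) - 6 = -24
p[4] = -(-24) + 3(15) - 8 = 61
p[5] = -61 + 3(-24) - 10 = -143
p[6] = -(-143) + 3(61) - 12 = 314
p[7] = -314 + 3(-143) - 14 = -757
p[8] = -(-757) + 3(314) - 16 = 1683
p[9] = -1683 + 3(-757) - 18 = -3972

-3972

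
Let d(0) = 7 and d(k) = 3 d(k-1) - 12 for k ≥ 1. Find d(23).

The fixed point is -12/(1 - 3) = 6, so d(k) - 6 = 3(d(k-1) - 6).
Hence d(k) = 1·3^k + 6.
d(23) = 1·3^{23} + 6 = 1·94143178827 + 6 = 94143178833.

94143178833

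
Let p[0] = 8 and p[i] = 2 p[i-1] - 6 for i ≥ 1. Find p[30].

2147483654

The fixed point is -6/(1 - 2) = 6, so p[i] - 6 = 2(p[i-1] - 6).
Hence p[i] = 2·2^i + 6.
p[30] = 2·2^{30} + 6 = 2·1073741824 + 6 = 2147483654.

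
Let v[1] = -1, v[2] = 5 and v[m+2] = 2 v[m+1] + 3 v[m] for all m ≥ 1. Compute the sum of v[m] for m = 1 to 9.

v[3] = 2*5 + 3*(-1) = 7
v[4] = 2*7 + 3*5 = 29
v[5] = 2*29 + 3*7 = 79
v[6] = 2*79 + 3*29 = 245
v[7] = 2*245 + 3*79 = 727
v[8] = 2*727 + 3*245 = 2189
v[9] = 2*2189 + 3*727 = 6559
Sum = (-1) + 5 + 7 + 29 + 79 + 245 + 727 + 2189 + 6559 = 9839

9839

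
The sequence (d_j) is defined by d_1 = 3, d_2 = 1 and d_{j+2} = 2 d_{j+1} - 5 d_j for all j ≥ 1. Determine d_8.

d_3 = 2·1 - 5·3 = -13
d_4 = 2·(-13) - 5·1 = -31
d_5 = 2·(-31) - 5·(-13) = 3
d_6 = 2·3 - 5·(-31) = 161
d_7 = 2·161 - 5·3 = 307
d_8 = 2·307 - 5·161 = -191

-191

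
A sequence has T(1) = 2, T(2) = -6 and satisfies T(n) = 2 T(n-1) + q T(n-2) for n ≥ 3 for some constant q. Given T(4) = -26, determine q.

1

T(3) = -12 + 2q
T(4) = -24 - 2q
So -24 - 2q = -26, giving q = 1.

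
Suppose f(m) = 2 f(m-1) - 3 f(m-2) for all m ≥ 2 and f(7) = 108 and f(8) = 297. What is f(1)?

Rearranging, f(m-2) = (f(m) - 2 f(m-1)) / -3.
f(6) = (297 - 2*108) / -3 = 81/-3 = -27
f(5) = (108 - 2*(-27)) / -3 = 162/-3 = -54
f(4) = (-27 - 2*(-54)) / -3 = 81/-3 = -27
f(3) = (-54 - 2*(-27)) / -3 = 0/-3 = 0
f(2) = (-27 - 2*0) / -3 = -27/-3 = 9
f(1) = (0 - 2*9) / -3 = -18/-3 = 6

6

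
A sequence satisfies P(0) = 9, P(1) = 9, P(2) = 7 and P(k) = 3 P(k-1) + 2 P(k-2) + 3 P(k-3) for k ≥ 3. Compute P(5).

870

P(3) = 3*7 + 2*9 + 3*9 = 66
P(4) = 3*66 + 2*7 + 3*9 = 239
P(5) = 3*239 + 2*66 + 3*7 = 870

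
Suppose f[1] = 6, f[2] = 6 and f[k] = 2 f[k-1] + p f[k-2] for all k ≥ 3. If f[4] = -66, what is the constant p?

-5

f[3] = 12 + 6p
f[4] = 24 + 18p
So 24 + 18p = -66, giving p = -5.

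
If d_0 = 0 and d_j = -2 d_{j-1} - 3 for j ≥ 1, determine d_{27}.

The fixed point is -3/(1 + 2) = -1, so d_j + 1 = -2(d_{j-1} + 1).
Hence d_j = 1·(-2)^j - 1.
d_{27} = 1·(-2)^{27} - 1 = 1·-134217728 - 1 = -134217729.

-134217729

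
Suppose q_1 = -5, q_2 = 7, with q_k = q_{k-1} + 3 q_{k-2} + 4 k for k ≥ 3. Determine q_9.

q_3 = 7 + 3*(-5) + 12 = 4
q_4 = 4 + 3*7 + 16 = 41
q_5 = 41 + 3*4 + 20 = 73
q_6 = 73 + 3*41 + 24 = 220
q_7 = 220 + 3*73 + 28 = 467
q_8 = 467 + 3*220 + 32 = 1159
q_9 = 1159 + 3*467 + 36 = 2596

2596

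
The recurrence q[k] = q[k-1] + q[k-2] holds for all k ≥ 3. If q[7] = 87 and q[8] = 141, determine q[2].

Rearranging, q[k-2] = q[k] - q[k-1].
q[6] = 141 - 87 = 54
q[5] = 87 - 54 = 33
q[4] = 54 - 33 = 21
q[3] = 33 - 21 = 12
q[2] = 21 - 12 = 9

9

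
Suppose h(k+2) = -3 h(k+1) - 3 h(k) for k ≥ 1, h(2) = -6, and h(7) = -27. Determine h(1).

Let h(1) = z.
h(3) = 18 - 3z
h(4) = -36 + 9z
h(5) = 54 - 18z
h(6) = -54 + 27z
h(7) = -27z
So -27z = -27, giving z = 1.

1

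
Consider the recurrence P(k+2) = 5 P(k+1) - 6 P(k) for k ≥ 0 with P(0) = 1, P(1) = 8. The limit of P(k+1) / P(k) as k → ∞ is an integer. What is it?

The characteristic equation is r^2 - 5r + 6 = 0, which factors as (r - 3)(r - 2) = 0.
So the roots are 3 and 2. Since |3| > |2| and the coefficient of 3^k is non-zero, the ratio tends to 3.

3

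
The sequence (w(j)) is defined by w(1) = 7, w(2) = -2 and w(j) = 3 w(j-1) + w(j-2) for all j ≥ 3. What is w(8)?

142

w(3) = 3·(-2) + 7 = 1
w(4) = 3·1 + (-2) = 1
w(5) = 3·1 + 1 = 4
w(6) = 3·4 + 1 = 13
w(7) = 3·13 + 4 = 43
w(8) = 3·43 + 13 = 142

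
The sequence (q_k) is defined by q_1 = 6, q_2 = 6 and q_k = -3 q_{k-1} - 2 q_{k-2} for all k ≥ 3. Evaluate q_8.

q_3 = -3(6) - 2(6) = -30
q_4 = -3(-30) - 2(6) = 78
q_5 = -3(78) - 2(-30) = -174
q_6 = -3(-174) - 2(78) = 366
q_7 = -3(366) - 2(-174) = -750
q_8 = -3(-750) - 2(366) = 1518

1518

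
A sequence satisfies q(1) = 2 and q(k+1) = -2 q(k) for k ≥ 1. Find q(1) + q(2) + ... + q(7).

86

q(2) = -2*2 = -4
q(3) = -2*(-4) = 8
q(4) = -2*8 = -16
q(5) = -2*(-16) = 32
q(6) = -2*32 = -64
q(7) = -2*(-64) = 128
Sum = 2 + (-4) + 8 + (-16) + 32 + (-64) + 128 = 86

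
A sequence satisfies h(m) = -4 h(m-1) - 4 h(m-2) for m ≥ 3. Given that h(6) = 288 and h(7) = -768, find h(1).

6

Rearranging, h(m-2) = (h(m) + 4 h(m-1)) / -4.
h(5) = (-768 + 4(288)) / -4 = 384/-4 = -96
h(4) = (288 + 4(-96)) / -4 = -96/-4 = 24
h(3) = (-96 + 4(24)) / -4 = 0/-4 = 0
h(2) = (24 + 4(0)) / -4 = 24/-4 = -6
h(1) = (0 + 4(-6)) / -4 = -24/-4 = 6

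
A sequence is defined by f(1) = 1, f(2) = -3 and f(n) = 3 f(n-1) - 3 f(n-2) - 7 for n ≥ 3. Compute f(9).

f(3) = 3·(-3) - 3·1 - 7 = -19
f(4) = 3·(-19) - 3·(-3) - 7 = -55
f(5) = 3·(-55) - 3·(-19) - 7 = -115
f(6) = 3·(-115) - 3·(-55) - 7 = -187
f(7) = 3·(-187) - 3·(-115) - 7 = -223
f(8) = 3·(-223) - 3·(-187) - 7 = -115
f(9) = 3·(-115) - 3·(-223) - 7 = 317

317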